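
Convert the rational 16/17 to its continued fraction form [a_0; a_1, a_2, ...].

Run the Euclidean algorithm on 16 and 17; the successive quotients are the partial quotients a_0, a_1, ... (each step inverts the fractional part left over by the previous one):
  16 = 0*17 + 16, so a_0 = 0.
  17 = 1*16 + 1, so a_1 = 1.
  16 = 16*1 + 0, so a_2 = 16.
The remainder reaches 0 after 3 divisions, so the expansion has 3 partial quotients, read off in order.

[0; 1, 16]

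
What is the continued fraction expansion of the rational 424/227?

Run the Euclidean algorithm on 424 and 227; the successive quotients are the partial quotients a_0, a_1, ... (each step inverts the fractional part left over by the previous one):
  424 = 1*227 + 197, so a_0 = 1.
  227 = 1*197 + 30, so a_1 = 1.
  197 = 6*30 + 17, so a_2 = 6.
  30 = 1*17 + 13, so a_3 = 1.
  17 = 1*13 + 4, so a_4 = 1.
  13 = 3*4 + 1, so a_5 = 3.
  4 = 4*1 + 0, so a_6 = 4.
The remainder reaches 0 after 7 divisions, so the expansion has 7 partial quotients, read off in order.

[1; 1, 6, 1, 1, 3, 4]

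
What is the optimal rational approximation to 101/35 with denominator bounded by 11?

26/9

Expand x = 101/35 as a continued fraction with the Euclidean algorithm:
  101 = 2*35 + 31, so a_0 = 2.
  35 = 1*31 + 4, so a_1 = 1.
  31 = 7*4 + 3, so a_2 = 7.
  4 = 1*3 + 1, so a_3 = 1.
  3 = 3*1 + 0, so a_4 = 3.
so x = [2; 1, 7, 1, 3].
Convergents (p_i = a_i*p_{i-1} + p_{i-2}, q_i = a_i*q_{i-1} + q_{i-2} with p_{-2}=0, p_{-1}=1, q_{-2}=1, q_{-1}=0), until the denominator exceeds 11:
  i=0: a_0=2, p_0 = 2*1 + 0 = 2, q_0 = 2*0 + 1 = 1.
  i=1: a_1=1, p_1 = 1*2 + 1 = 3, q_1 = 1*1 + 0 = 1.
  i=2: a_2=7, p_2 = 7*3 + 2 = 23, q_2 = 7*1 + 1 = 8.
  i=3: a_3=1, p_3 = 1*23 + 3 = 26, q_3 = 1*8 + 1 = 9.
  i=4: a_4=3, p_4 = 3*26 + 23 = 101, q_4 = 3*9 + 8 = 35.
q_4 = 35 > 11, so the last convergent with denominator <= 11 is p_3/q_3 = 26/9.
The closest fraction with denominator <= 11 is either p_3/q_3 or the intermediate fraction (k*p_3 + p_2)/(k*q_3 + q_2) with the largest k >= 1 whose denominator stays <= 11; these approach x as k grows, and every other convergent or intermediate fraction in range is farther away.
Largest k: floor((11 - q_2)/q_3) = floor((11 - 8)/9) = 0.
Since k = 0, no intermediate fraction beyond p_3/q_3 has denominator <= 11, so the convergent 26/9 is the closest (its error is |101*9 - 26*35|/(35*9) = 1/315).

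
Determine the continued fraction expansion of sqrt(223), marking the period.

[14; (1, 13, 1, 28)]

Write x_i = (sqrt(223) + m_i)/d_i with (m_0, d_0) = (0, 1). a_0 = floor(sqrt(223)) = 14, since 14^2 = 196 <= 223 < 225 = 15^2.
Iterate m_{i+1} = d_i*a_i - m_i, d_{i+1} = (223 - m_{i+1}^2)/d_i, a_{i+1} = floor((a_0 + m_{i+1})/d_{i+1}):
  m_1 = 1*14 - 0 = 14, d_1 = (223 - 14^2)/1 = 27/1 = 27, a_1 = floor((14 + 14)/27) = 1.
  m_2 = 27*1 - 14 = 13, d_2 = (223 - 13^2)/27 = 54/27 = 2, a_2 = floor((14 + 13)/2) = 13.
  m_3 = 2*13 - 13 = 13, d_3 = (223 - 13^2)/2 = 54/2 = 27, a_3 = floor((14 + 13)/27) = 1.
  m_4 = 27*1 - 13 = 14, d_4 = (223 - 14^2)/27 = 27/27 = 1, a_4 = floor((14 + 14)/1) = 28.
  m_5 = 1*28 - 14 = 14, d_5 = (223 - 14^2)/1 = 27/1 = 27: (m_5, d_5) = (m_1, d_1) = (14, 27), so from here the quotients repeat a_1, ..., a_4; the period length is 4.
Hence the expansion of sqrt(223) is a_0 = 14 followed by the repeating block 1, 13, 1, 28 (period 4).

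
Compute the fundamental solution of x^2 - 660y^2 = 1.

(x, y) = (1079, 42)

First expand sqrt(660) as a continued fraction. With x_i = (sqrt(660) + m_i)/d_i and (m_0, d_0) = (0, 1): a_0 = floor(sqrt(660)) = 25, since 25^2 = 625 <= 660 < 676 = 26^2.
Iterate m_{i+1} = d_i*a_i - m_i, d_{i+1} = (660 - m_{i+1}^2)/d_i, a_{i+1} = floor((a_0 + m_{i+1})/d_{i+1}):
  m_1 = 1*25 - 0 = 25, d_1 = (660 - 25^2)/1 = 35/1 = 35, a_1 = floor((25 + 25)/35) = 1.
  m_2 = 35*1 - 25 = 10, d_2 = (660 - 10^2)/35 = 560/35 = 16, a_2 = floor((25 + 10)/16) = 2.
  m_3 = 16*2 - 10 = 22, d_3 = (660 - 22^2)/16 = 176/16 = 11, a_3 = floor((25 + 22)/11) = 4.
  m_4 = 11*4 - 22 = 22, d_4 = (660 - 22^2)/11 = 176/11 = 16, a_4 = floor((25 + 22)/16) = 2.
  m_5 = 16*2 - 22 = 10, d_5 = (660 - 10^2)/16 = 560/16 = 35, a_5 = floor((25 + 10)/35) = 1.
  m_6 = 35*1 - 10 = 25, d_6 = (660 - 25^2)/35 = 35/35 = 1, a_6 = floor((25 + 25)/1) = 50.
  m_7 = 1*50 - 25 = 25, d_7 = (660 - 25^2)/1 = 35/1 = 35: (m_7, d_7) = (m_1, d_1) = (25, 35), so from here the quotients repeat a_1, ..., a_6; the period length is 6.
So sqrt(660) = [25; (1, 2, 4, 2, 1, 50)] with period length k = 6.
k is even, so the fundamental solution of x^2 - 660y^2 = 1 is (p_{k-1}, q_{k-1}) = (p_5, q_5); compute convergents through index 5.
Convergents (p_i = a_i*p_{i-1} + p_{i-2}, q_i = a_i*q_{i-1} + q_{i-2} with p_{-2}=0, p_{-1}=1, q_{-2}=1, q_{-1}=0):
  i=0: a_0=25, p_0 = 25*1 + 0 = 25, q_0 = 25*0 + 1 = 1.
  i=1: a_1=1, p_1 = 1*25 + 1 = 26, q_1 = 1*1 + 0 = 1.
  i=2: a_2=2, p_2 = 2*26 + 25 = 77, q_2 = 2*1 + 1 = 3.
  i=3: a_3=4, p_3 = 4*77 + 26 = 334, q_3 = 4*3 + 1 = 13.
  i=4: a_4=2, p_4 = 2*334 + 77 = 745, q_4 = 2*13 + 3 = 29.
  i=5: a_5=1, p_5 = 1*745 + 334 = 1079, q_5 = 1*29 + 13 = 42.
Check: 1079^2 - 660*42^2 = 1164241 - 1164240 = 1, so (x, y) = (1079, 42) solves the equation, and by the theorem it is the least positive solution.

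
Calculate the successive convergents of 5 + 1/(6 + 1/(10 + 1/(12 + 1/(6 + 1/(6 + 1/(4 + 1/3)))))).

Using the convergent recurrence p_i = a_i*p_{i-1} + p_{i-2}, q_i = a_i*q_{i-1} + q_{i-2} with p_{-2}=0, p_{-1}=1, q_{-2}=1, q_{-1}=0:
  i=0: a_0=5, p_0 = 5*1 + 0 = 5, q_0 = 5*0 + 1 = 1.
  i=1: a_1=6, p_1 = 6*5 + 1 = 31, q_1 = 6*1 + 0 = 6.
  i=2: a_2=10, p_2 = 10*31 + 5 = 315, q_2 = 10*6 + 1 = 61.
  i=3: a_3=12, p_3 = 12*315 + 31 = 3811, q_3 = 12*61 + 6 = 738.
  i=4: a_4=6, p_4 = 6*3811 + 315 = 23181, q_4 = 6*738 + 61 = 4489.
  i=5: a_5=6, p_5 = 6*23181 + 3811 = 142897, q_5 = 6*4489 + 738 = 27672.
  i=6: a_6=4, p_6 = 4*142897 + 23181 = 594769, q_6 = 4*27672 + 4489 = 115177.
  i=7: a_7=3, p_7 = 3*594769 + 142897 = 1927204, q_7 = 3*115177 + 27672 = 373203.

5/1, 31/6, 315/61, 3811/738, 23181/4489, 142897/27672, 594769/115177, 1927204/373203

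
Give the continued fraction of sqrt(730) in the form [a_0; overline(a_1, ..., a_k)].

Write x_i = (sqrt(730) + m_i)/d_i with (m_0, d_0) = (0, 1). a_0 = floor(sqrt(730)) = 27, since 27^2 = 729 <= 730 < 784 = 28^2.
Iterate m_{i+1} = d_i*a_i - m_i, d_{i+1} = (730 - m_{i+1}^2)/d_i, a_{i+1} = floor((a_0 + m_{i+1})/d_{i+1}):
  m_1 = 1*27 - 0 = 27, d_1 = (730 - 27^2)/1 = 1/1 = 1, a_1 = floor((27 + 27)/1) = 54.
  m_2 = 1*54 - 27 = 27, d_2 = (730 - 27^2)/1 = 1/1 = 1: (m_2, d_2) = (m_1, d_1) = (27, 1), so from here the quotient a_1 repeats; the period length is 1.
Hence the expansion of sqrt(730) is a_0 = 27 followed by the repeating block 54 (period 1).

[27; overline(54)]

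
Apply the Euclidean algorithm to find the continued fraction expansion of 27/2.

[13; 2]

Run the Euclidean algorithm on 27 and 2; the successive quotients are the partial quotients a_0, a_1, ... (each step inverts the fractional part left over by the previous one):
  27 = 13*2 + 1, so a_0 = 13.
  2 = 2*1 + 0, so a_1 = 2.
The remainder reaches 0 after 2 divisions, so the expansion has 2 partial quotients, read off in order.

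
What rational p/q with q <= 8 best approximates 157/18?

61/7

Expand x = 157/18 as a continued fraction with the Euclidean algorithm:
  157 = 8*18 + 13, so a_0 = 8.
  18 = 1*13 + 5, so a_1 = 1.
  13 = 2*5 + 3, so a_2 = 2.
  5 = 1*3 + 2, so a_3 = 1.
  3 = 1*2 + 1, so a_4 = 1.
  2 = 2*1 + 0, so a_5 = 2.
so x = [8; 1, 2, 1, 1, 2].
Convergents (p_i = a_i*p_{i-1} + p_{i-2}, q_i = a_i*q_{i-1} + q_{i-2} with p_{-2}=0, p_{-1}=1, q_{-2}=1, q_{-1}=0), until the denominator exceeds 8:
  i=0: a_0=8, p_0 = 8*1 + 0 = 8, q_0 = 8*0 + 1 = 1.
  i=1: a_1=1, p_1 = 1*8 + 1 = 9, q_1 = 1*1 + 0 = 1.
  i=2: a_2=2, p_2 = 2*9 + 8 = 26, q_2 = 2*1 + 1 = 3.
  i=3: a_3=1, p_3 = 1*26 + 9 = 35, q_3 = 1*3 + 1 = 4.
  i=4: a_4=1, p_4 = 1*35 + 26 = 61, q_4 = 1*4 + 3 = 7.
  i=5: a_5=2, p_5 = 2*61 + 35 = 157, q_5 = 2*7 + 4 = 18.
q_5 = 18 > 8, so the last convergent with denominator <= 8 is p_4/q_4 = 61/7.
The closest fraction with denominator <= 8 is either p_4/q_4 or the intermediate fraction (k*p_4 + p_3)/(k*q_4 + q_3) with the largest k >= 1 whose denominator stays <= 8; these approach x as k grows, and every other convergent or intermediate fraction in range is farther away.
Largest k: floor((8 - q_3)/q_4) = floor((8 - 4)/7) = 0.
Since k = 0, no intermediate fraction beyond p_4/q_4 has denominator <= 8, so the convergent 61/7 is the closest (its error is |157*7 - 61*18|/(18*7) = 1/126).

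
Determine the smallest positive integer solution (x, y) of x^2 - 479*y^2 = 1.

(x, y) = (2989440, 136591)

First expand sqrt(479) as a continued fraction. With x_i = (sqrt(479) + m_i)/d_i and (m_0, d_0) = (0, 1): a_0 = floor(sqrt(479)) = 21, since 21^2 = 441 <= 479 < 484 = 22^2.
Iterate m_{i+1} = d_i*a_i - m_i, d_{i+1} = (479 - m_{i+1}^2)/d_i, a_{i+1} = floor((a_0 + m_{i+1})/d_{i+1}):
  m_1 = 1*21 - 0 = 21, d_1 = (479 - 21^2)/1 = 38/1 = 38, a_1 = floor((21 + 21)/38) = 1.
  m_2 = 38*1 - 21 = 17, d_2 = (479 - 17^2)/38 = 190/38 = 5, a_2 = floor((21 + 17)/5) = 7.
  m_3 = 5*7 - 17 = 18, d_3 = (479 - 18^2)/5 = 155/5 = 31, a_3 = floor((21 + 18)/31) = 1.
  m_4 = 31*1 - 18 = 13, d_4 = (479 - 13^2)/31 = 310/31 = 10, a_4 = floor((21 + 13)/10) = 3.
  m_5 = 10*3 - 13 = 17, d_5 = (479 - 17^2)/10 = 190/10 = 19, a_5 = floor((21 + 17)/19) = 2.
  m_6 = 19*2 - 17 = 21, d_6 = (479 - 21^2)/19 = 38/19 = 2, a_6 = floor((21 + 21)/2) = 21.
  m_7 = 2*21 - 21 = 21, d_7 = (479 - 21^2)/2 = 38/2 = 19, a_7 = floor((21 + 21)/19) = 2.
  m_8 = 19*2 - 21 = 17, d_8 = (479 - 17^2)/19 = 190/19 = 10, a_8 = floor((21 + 17)/10) = 3.
  m_9 = 10*3 - 17 = 13, d_9 = (479 - 13^2)/10 = 310/10 = 31, a_9 = floor((21 + 13)/31) = 1.
  m_10 = 31*1 - 13 = 18, d_10 = (479 - 18^2)/31 = 155/31 = 5, a_10 = floor((21 + 18)/5) = 7.
  m_11 = 5*7 - 18 = 17, d_11 = (479 - 17^2)/5 = 190/5 = 38, a_11 = floor((21 + 17)/38) = 1.
  m_12 = 38*1 - 17 = 21, d_12 = (479 - 21^2)/38 = 38/38 = 1, a_12 = floor((21 + 21)/1) = 42.
  m_13 = 1*42 - 21 = 21, d_13 = (479 - 21^2)/1 = 38/1 = 38: (m_13, d_13) = (m_1, d_1) = (21, 38), so from here the quotients repeat a_1, ..., a_12; the period length is 12.
So sqrt(479) = [21; (1, 7, 1, 3, 2, 21, 2, 3, 1, 7, 1, 42)] with period length k = 12.
k is even, so the fundamental solution of x^2 - 479y^2 = 1 is (p_{k-1}, q_{k-1}) = (p_11, q_11); compute convergents through index 11.
Convergents (p_i = a_i*p_{i-1} + p_{i-2}, q_i = a_i*q_{i-1} + q_{i-2} with p_{-2}=0, p_{-1}=1, q_{-2}=1, q_{-1}=0):
  i=0: a_0=21, p_0 = 21*1 + 0 = 21, q_0 = 21*0 + 1 = 1.
  i=1: a_1=1, p_1 = 1*21 + 1 = 22, q_1 = 1*1 + 0 = 1.
  i=2: a_2=7, p_2 = 7*22 + 21 = 175, q_2 = 7*1 + 1 = 8.
  i=3: a_3=1, p_3 = 1*175 + 22 = 197, q_3 = 1*8 + 1 = 9.
  i=4: a_4=3, p_4 = 3*197 + 175 = 766, q_4 = 3*9 + 8 = 35.
  i=5: a_5=2, p_5 = 2*766 + 197 = 1729, q_5 = 2*35 + 9 = 79.
  i=6: a_6=21, p_6 = 21*1729 + 766 = 37075, q_6 = 21*79 + 35 = 1694.
  i=7: a_7=2, p_7 = 2*37075 + 1729 = 75879, q_7 = 2*1694 + 79 = 3467.
  i=8: a_8=3, p_8 = 3*75879 + 37075 = 264712, q_8 = 3*3467 + 1694 = 12095.
  i=9: a_9=1, p_9 = 1*264712 + 75879 = 340591, q_9 = 1*12095 + 3467 = 15562.
  i=10: a_10=7, p_10 = 7*340591 + 264712 = 2648849, q_10 = 7*15562 + 12095 = 121029.
  i=11: a_11=1, p_11 = 1*2648849 + 340591 = 2989440, q_11 = 1*121029 + 15562 = 136591.
Check: 2989440^2 - 479*136591^2 = 8936751513600 - 8936751513599 = 1, so (x, y) = (2989440, 136591) solves the equation, and by the theorem it is the least positive solution.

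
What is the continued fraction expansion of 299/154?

[1; 1, 16, 9]

Run the Euclidean algorithm on 299 and 154; the successive quotients are the partial quotients a_0, a_1, ... (each step inverts the fractional part left over by the previous one):
  299 = 1*154 + 145, so a_0 = 1.
  154 = 1*145 + 9, so a_1 = 1.
  145 = 16*9 + 1, so a_2 = 16.
  9 = 9*1 + 0, so a_3 = 9.
The remainder reaches 0 after 4 divisions, so the expansion has 4 partial quotients, read off in order.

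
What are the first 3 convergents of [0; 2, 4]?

0/1, 1/2, 4/9

Using the convergent recurrence p_i = a_i*p_{i-1} + p_{i-2}, q_i = a_i*q_{i-1} + q_{i-2} with p_{-2}=0, p_{-1}=1, q_{-2}=1, q_{-1}=0:
  i=0: a_0=0, p_0 = 0*1 + 0 = 0, q_0 = 0*0 + 1 = 1.
  i=1: a_1=2, p_1 = 2*0 + 1 = 1, q_1 = 2*1 + 0 = 2.
  i=2: a_2=4, p_2 = 4*1 + 0 = 4, q_2 = 4*2 + 1 = 9.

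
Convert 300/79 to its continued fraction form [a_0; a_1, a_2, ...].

[3; 1, 3, 1, 15]

Run the Euclidean algorithm on 300 and 79; the successive quotients are the partial quotients a_0, a_1, ... (each step inverts the fractional part left over by the previous one):
  300 = 3*79 + 63, so a_0 = 3.
  79 = 1*63 + 16, so a_1 = 1.
  63 = 3*16 + 15, so a_2 = 3.
  16 = 1*15 + 1, so a_3 = 1.
  15 = 15*1 + 0, so a_4 = 15.
The remainder reaches 0 after 5 divisions, so the expansion has 5 partial quotients, read off in order.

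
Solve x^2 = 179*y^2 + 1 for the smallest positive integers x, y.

First expand sqrt(179) as a continued fraction. With x_i = (sqrt(179) + m_i)/d_i and (m_0, d_0) = (0, 1): a_0 = floor(sqrt(179)) = 13, since 13^2 = 169 <= 179 < 196 = 14^2.
Iterate m_{i+1} = d_i*a_i - m_i, d_{i+1} = (179 - m_{i+1}^2)/d_i, a_{i+1} = floor((a_0 + m_{i+1})/d_{i+1}):
  m_1 = 1*13 - 0 = 13, d_1 = (179 - 13^2)/1 = 10/1 = 10, a_1 = floor((13 + 13)/10) = 2.
  m_2 = 10*2 - 13 = 7, d_2 = (179 - 7^2)/10 = 130/10 = 13, a_2 = floor((13 + 7)/13) = 1.
  m_3 = 13*1 - 7 = 6, d_3 = (179 - 6^2)/13 = 143/13 = 11, a_3 = floor((13 + 6)/11) = 1.
  m_4 = 11*1 - 6 = 5, d_4 = (179 - 5^2)/11 = 154/11 = 14, a_4 = floor((13 + 5)/14) = 1.
  m_5 = 14*1 - 5 = 9, d_5 = (179 - 9^2)/14 = 98/14 = 7, a_5 = floor((13 + 9)/7) = 3.
  m_6 = 7*3 - 9 = 12, d_6 = (179 - 12^2)/7 = 35/7 = 5, a_6 = floor((13 + 12)/5) = 5.
  m_7 = 5*5 - 12 = 13, d_7 = (179 - 13^2)/5 = 10/5 = 2, a_7 = floor((13 + 13)/2) = 13.
  m_8 = 2*13 - 13 = 13, d_8 = (179 - 13^2)/2 = 10/2 = 5, a_8 = floor((13 + 13)/5) = 5.
  m_9 = 5*5 - 13 = 12, d_9 = (179 - 12^2)/5 = 35/5 = 7, a_9 = floor((13 + 12)/7) = 3.
  m_10 = 7*3 - 12 = 9, d_10 = (179 - 9^2)/7 = 98/7 = 14, a_10 = floor((13 + 9)/14) = 1.
  m_11 = 14*1 - 9 = 5, d_11 = (179 - 5^2)/14 = 154/14 = 11, a_11 = floor((13 + 5)/11) = 1.
  m_12 = 11*1 - 5 = 6, d_12 = (179 - 6^2)/11 = 143/11 = 13, a_12 = floor((13 + 6)/13) = 1.
  m_13 = 13*1 - 6 = 7, d_13 = (179 - 7^2)/13 = 130/13 = 10, a_13 = floor((13 + 7)/10) = 2.
  m_14 = 10*2 - 7 = 13, d_14 = (179 - 13^2)/10 = 10/10 = 1, a_14 = floor((13 + 13)/1) = 26.
  m_15 = 1*26 - 13 = 13, d_15 = (179 - 13^2)/1 = 10/1 = 10: (m_15, d_15) = (m_1, d_1) = (13, 10), so from here the quotients repeat a_1, ..., a_14; the period length is 14.
So sqrt(179) = [13; (2, 1, 1, 1, 3, 5, 13, 5, 3, 1, 1, 1, 2, 26)] with period length k = 14.
k is even, so the fundamental solution of x^2 - 179y^2 = 1 is (p_{k-1}, q_{k-1}) = (p_13, q_13); compute convergents through index 13.
Convergents (p_i = a_i*p_{i-1} + p_{i-2}, q_i = a_i*q_{i-1} + q_{i-2} with p_{-2}=0, p_{-1}=1, q_{-2}=1, q_{-1}=0):
  i=0: a_0=13, p_0 = 13*1 + 0 = 13, q_0 = 13*0 + 1 = 1.
  i=1: a_1=2, p_1 = 2*13 + 1 = 27, q_1 = 2*1 + 0 = 2.
  i=2: a_2=1, p_2 = 1*27 + 13 = 40, q_2 = 1*2 + 1 = 3.
  i=3: a_3=1, p_3 = 1*40 + 27 = 67, q_3 = 1*3 + 2 = 5.
  i=4: a_4=1, p_4 = 1*67 + 40 = 107, q_4 = 1*5 + 3 = 8.
  i=5: a_5=3, p_5 = 3*107 + 67 = 388, q_5 = 3*8 + 5 = 29.
  i=6: a_6=5, p_6 = 5*388 + 107 = 2047, q_6 = 5*29 + 8 = 153.
  i=7: a_7=13, p_7 = 13*2047 + 388 = 26999, q_7 = 13*153 + 29 = 2018.
  i=8: a_8=5, p_8 = 5*26999 + 2047 = 137042, q_8 = 5*2018 + 153 = 10243.
  i=9: a_9=3, p_9 = 3*137042 + 26999 = 438125, q_9 = 3*10243 + 2018 = 32747.
  i=10: a_10=1, p_10 = 1*438125 + 137042 = 575167, q_10 = 1*32747 + 10243 = 42990.
  i=11: a_11=1, p_11 = 1*575167 + 438125 = 1013292, q_11 = 1*42990 + 32747 = 75737.
  i=12: a_12=1, p_12 = 1*1013292 + 575167 = 1588459, q_12 = 1*75737 + 42990 = 118727.
  i=13: a_13=2, p_13 = 2*1588459 + 1013292 = 4190210, q_13 = 2*118727 + 75737 = 313191.
Check: 4190210^2 - 179*313191^2 = 17557859844100 - 17557859844099 = 1, so (x, y) = (4190210, 313191) solves the equation, and by the theorem it is the least positive solution.

(x, y) = (4190210, 313191)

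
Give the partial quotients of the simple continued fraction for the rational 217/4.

Run the Euclidean algorithm on 217 and 4; the successive quotients are the partial quotients a_0, a_1, ... (each step inverts the fractional part left over by the previous one):
  217 = 54*4 + 1, so a_0 = 54.
  4 = 4*1 + 0, so a_1 = 4.
The remainder reaches 0 after 2 divisions, so the expansion has 2 partial quotients, read off in order.

[54; 4]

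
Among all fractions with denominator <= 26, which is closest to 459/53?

26/3

Expand x = 459/53 as a continued fraction with the Euclidean algorithm:
  459 = 8*53 + 35, so a_0 = 8.
  53 = 1*35 + 18, so a_1 = 1.
  35 = 1*18 + 17, so a_2 = 1.
  18 = 1*17 + 1, so a_3 = 1.
  17 = 17*1 + 0, so a_4 = 17.
so x = [8; 1, 1, 1, 17].
Convergents (p_i = a_i*p_{i-1} + p_{i-2}, q_i = a_i*q_{i-1} + q_{i-2} with p_{-2}=0, p_{-1}=1, q_{-2}=1, q_{-1}=0), until the denominator exceeds 26:
  i=0: a_0=8, p_0 = 8*1 + 0 = 8, q_0 = 8*0 + 1 = 1.
  i=1: a_1=1, p_1 = 1*8 + 1 = 9, q_1 = 1*1 + 0 = 1.
  i=2: a_2=1, p_2 = 1*9 + 8 = 17, q_2 = 1*1 + 1 = 2.
  i=3: a_3=1, p_3 = 1*17 + 9 = 26, q_3 = 1*2 + 1 = 3.
  i=4: a_4=17, p_4 = 17*26 + 17 = 459, q_4 = 17*3 + 2 = 53.
q_4 = 53 > 26, so the last convergent with denominator <= 26 is p_3/q_3 = 26/3.
The closest fraction with denominator <= 26 is either p_3/q_3 or the intermediate fraction (k*p_3 + p_2)/(k*q_3 + q_2) with the largest k >= 1 whose denominator stays <= 26; these approach x as k grows, and every other convergent or intermediate fraction in range is farther away.
Largest k: floor((26 - q_2)/q_3) = floor((26 - 2)/3) = 8.
That gives (8*26 + 17)/(8*3 + 2) = 225/26.
Compare the errors: |x - 26/3| = |459*3 - 26*53|/(53*3) = 1/159, and |x - 225/26| = |459*26 - 225*53|/(53*26) = 9/1378.
Cross-multiplying, 1*1378 = 1378 < 1431 = 9*159, so 1/159 is smaller: the convergent 26/3 is closer to x than 225/26.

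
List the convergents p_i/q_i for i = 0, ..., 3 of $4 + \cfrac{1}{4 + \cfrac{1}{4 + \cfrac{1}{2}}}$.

Using the convergent recurrence p_i = a_i*p_{i-1} + p_{i-2}, q_i = a_i*q_{i-1} + q_{i-2} with p_{-2}=0, p_{-1}=1, q_{-2}=1, q_{-1}=0:
  i=0: a_0=4, p_0 = 4*1 + 0 = 4, q_0 = 4*0 + 1 = 1.
  i=1: a_1=4, p_1 = 4*4 + 1 = 17, q_1 = 4*1 + 0 = 4.
  i=2: a_2=4, p_2 = 4*17 + 4 = 72, q_2 = 4*4 + 1 = 17.
  i=3: a_3=2, p_3 = 2*72 + 17 = 161, q_3 = 2*17 + 4 = 38.

4/1, 17/4, 72/17, 161/38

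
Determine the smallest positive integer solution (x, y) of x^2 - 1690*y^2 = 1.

(x, y) = (27379, 666)

First expand sqrt(1690) as a continued fraction. With x_i = (sqrt(1690) + m_i)/d_i and (m_0, d_0) = (0, 1): a_0 = floor(sqrt(1690)) = 41, since 41^2 = 1681 <= 1690 < 1764 = 42^2.
Iterate m_{i+1} = d_i*a_i - m_i, d_{i+1} = (1690 - m_{i+1}^2)/d_i, a_{i+1} = floor((a_0 + m_{i+1})/d_{i+1}):
  m_1 = 1*41 - 0 = 41, d_1 = (1690 - 41^2)/1 = 9/1 = 9, a_1 = floor((41 + 41)/9) = 9.
  m_2 = 9*9 - 41 = 40, d_2 = (1690 - 40^2)/9 = 90/9 = 10, a_2 = floor((41 + 40)/10) = 8.
  m_3 = 10*8 - 40 = 40, d_3 = (1690 - 40^2)/10 = 90/10 = 9, a_3 = floor((41 + 40)/9) = 9.
  m_4 = 9*9 - 40 = 41, d_4 = (1690 - 41^2)/9 = 9/9 = 1, a_4 = floor((41 + 41)/1) = 82.
  m_5 = 1*82 - 41 = 41, d_5 = (1690 - 41^2)/1 = 9/1 = 9: (m_5, d_5) = (m_1, d_1) = (41, 9), so from here the quotients repeat a_1, ..., a_4; the period length is 4.
So sqrt(1690) = [41; (9, 8, 9, 82)] with period length k = 4.
k is even, so the fundamental solution of x^2 - 1690y^2 = 1 is (p_{k-1}, q_{k-1}) = (p_3, q_3); compute convergents through index 3.
Convergents (p_i = a_i*p_{i-1} + p_{i-2}, q_i = a_i*q_{i-1} + q_{i-2} with p_{-2}=0, p_{-1}=1, q_{-2}=1, q_{-1}=0):
  i=0: a_0=41, p_0 = 41*1 + 0 = 41, q_0 = 41*0 + 1 = 1.
  i=1: a_1=9, p_1 = 9*41 + 1 = 370, q_1 = 9*1 + 0 = 9.
  i=2: a_2=8, p_2 = 8*370 + 41 = 3001, q_2 = 8*9 + 1 = 73.
  i=3: a_3=9, p_3 = 9*3001 + 370 = 27379, q_3 = 9*73 + 9 = 666.
Check: 27379^2 - 1690*666^2 = 749609641 - 749609640 = 1, so (x, y) = (27379, 666) solves the equation, and by the theorem it is the least positive solution.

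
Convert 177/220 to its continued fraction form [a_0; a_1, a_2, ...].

[0; 1, 4, 8, 1, 1, 2]

Run the Euclidean algorithm on 177 and 220; the successive quotients are the partial quotients a_0, a_1, ... (each step inverts the fractional part left over by the previous one):
  177 = 0*220 + 177, so a_0 = 0.
  220 = 1*177 + 43, so a_1 = 1.
  177 = 4*43 + 5, so a_2 = 4.
  43 = 8*5 + 3, so a_3 = 8.
  5 = 1*3 + 2, so a_4 = 1.
  3 = 1*2 + 1, so a_5 = 1.
  2 = 2*1 + 0, so a_6 = 2.
The remainder reaches 0 after 7 divisions, so the expansion has 7 partial quotients, read off in order.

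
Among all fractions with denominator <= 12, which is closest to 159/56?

17/6

Expand x = 159/56 as a continued fraction with the Euclidean algorithm:
  159 = 2*56 + 47, so a_0 = 2.
  56 = 1*47 + 9, so a_1 = 1.
  47 = 5*9 + 2, so a_2 = 5.
  9 = 4*2 + 1, so a_3 = 4.
  2 = 2*1 + 0, so a_4 = 2.
so x = [2; 1, 5, 4, 2].
Convergents (p_i = a_i*p_{i-1} + p_{i-2}, q_i = a_i*q_{i-1} + q_{i-2} with p_{-2}=0, p_{-1}=1, q_{-2}=1, q_{-1}=0), until the denominator exceeds 12:
  i=0: a_0=2, p_0 = 2*1 + 0 = 2, q_0 = 2*0 + 1 = 1.
  i=1: a_1=1, p_1 = 1*2 + 1 = 3, q_1 = 1*1 + 0 = 1.
  i=2: a_2=5, p_2 = 5*3 + 2 = 17, q_2 = 5*1 + 1 = 6.
  i=3: a_3=4, p_3 = 4*17 + 3 = 71, q_3 = 4*6 + 1 = 25.
q_3 = 25 > 12, so the last convergent with denominator <= 12 is p_2/q_2 = 17/6.
The closest fraction with denominator <= 12 is either p_2/q_2 or the intermediate fraction (k*p_2 + p_1)/(k*q_2 + q_1) with the largest k >= 1 whose denominator stays <= 12; these approach x as k grows, and every other convergent or intermediate fraction in range is farther away.
Largest k: floor((12 - q_1)/q_2) = floor((12 - 1)/6) = 1.
That gives (1*17 + 3)/(1*6 + 1) = 20/7.
Compare the errors: |x - 17/6| = |159*6 - 17*56|/(56*6) = 2/336, and |x - 20/7| = |159*7 - 20*56|/(56*7) = 7/392.
Cross-multiplying, 2*392 = 784 < 2352 = 7*336, so 2/336 is smaller: the convergent 17/6 is closer to x than 20/7.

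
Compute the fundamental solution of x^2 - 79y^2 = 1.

First expand sqrt(79) as a continued fraction. With x_i = (sqrt(79) + m_i)/d_i and (m_0, d_0) = (0, 1): a_0 = floor(sqrt(79)) = 8, since 8^2 = 64 <= 79 < 81 = 9^2.
Iterate m_{i+1} = d_i*a_i - m_i, d_{i+1} = (79 - m_{i+1}^2)/d_i, a_{i+1} = floor((a_0 + m_{i+1})/d_{i+1}):
  m_1 = 1*8 - 0 = 8, d_1 = (79 - 8^2)/1 = 15/1 = 15, a_1 = floor((8 + 8)/15) = 1.
  m_2 = 15*1 - 8 = 7, d_2 = (79 - 7^2)/15 = 30/15 = 2, a_2 = floor((8 + 7)/2) = 7.
  m_3 = 2*7 - 7 = 7, d_3 = (79 - 7^2)/2 = 30/2 = 15, a_3 = floor((8 + 7)/15) = 1.
  m_4 = 15*1 - 7 = 8, d_4 = (79 - 8^2)/15 = 15/15 = 1, a_4 = floor((8 + 8)/1) = 16.
  m_5 = 1*16 - 8 = 8, d_5 = (79 - 8^2)/1 = 15/1 = 15: (m_5, d_5) = (m_1, d_1) = (8, 15), so from here the quotients repeat a_1, ..., a_4; the period length is 4.
So sqrt(79) = [8; (1, 7, 1, 16)] with period length k = 4.
k is even, so the fundamental solution of x^2 - 79y^2 = 1 is (p_{k-1}, q_{k-1}) = (p_3, q_3); compute convergents through index 3.
Convergents (p_i = a_i*p_{i-1} + p_{i-2}, q_i = a_i*q_{i-1} + q_{i-2} with p_{-2}=0, p_{-1}=1, q_{-2}=1, q_{-1}=0):
  i=0: a_0=8, p_0 = 8*1 + 0 = 8, q_0 = 8*0 + 1 = 1.
  i=1: a_1=1, p_1 = 1*8 + 1 = 9, q_1 = 1*1 + 0 = 1.
  i=2: a_2=7, p_2 = 7*9 + 8 = 71, q_2 = 7*1 + 1 = 8.
  i=3: a_3=1, p_3 = 1*71 + 9 = 80, q_3 = 1*8 + 1 = 9.
Check: 80^2 - 79*9^2 = 6400 - 6399 = 1, so (x, y) = (80, 9) solves the equation, and by the theorem it is the least positive solution.

(x, y) = (80, 9)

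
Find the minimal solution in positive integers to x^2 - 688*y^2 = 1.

First expand sqrt(688) as a continued fraction. With x_i = (sqrt(688) + m_i)/d_i and (m_0, d_0) = (0, 1): a_0 = floor(sqrt(688)) = 26, since 26^2 = 676 <= 688 < 729 = 27^2.
Iterate m_{i+1} = d_i*a_i - m_i, d_{i+1} = (688 - m_{i+1}^2)/d_i, a_{i+1} = floor((a_0 + m_{i+1})/d_{i+1}):
  m_1 = 1*26 - 0 = 26, d_1 = (688 - 26^2)/1 = 12/1 = 12, a_1 = floor((26 + 26)/12) = 4.
  m_2 = 12*4 - 26 = 22, d_2 = (688 - 22^2)/12 = 204/12 = 17, a_2 = floor((26 + 22)/17) = 2.
  m_3 = 17*2 - 22 = 12, d_3 = (688 - 12^2)/17 = 544/17 = 32, a_3 = floor((26 + 12)/32) = 1.
  m_4 = 32*1 - 12 = 20, d_4 = (688 - 20^2)/32 = 288/32 = 9, a_4 = floor((26 + 20)/9) = 5.
  m_5 = 9*5 - 20 = 25, d_5 = (688 - 25^2)/9 = 63/9 = 7, a_5 = floor((26 + 25)/7) = 7.
  m_6 = 7*7 - 25 = 24, d_6 = (688 - 24^2)/7 = 112/7 = 16, a_6 = floor((26 + 24)/16) = 3.
  m_7 = 16*3 - 24 = 24, d_7 = (688 - 24^2)/16 = 112/16 = 7, a_7 = floor((26 + 24)/7) = 7.
  m_8 = 7*7 - 24 = 25, d_8 = (688 - 25^2)/7 = 63/7 = 9, a_8 = floor((26 + 25)/9) = 5.
  m_9 = 9*5 - 25 = 20, d_9 = (688 - 20^2)/9 = 288/9 = 32, a_9 = floor((26 + 20)/32) = 1.
  m_10 = 32*1 - 20 = 12, d_10 = (688 - 12^2)/32 = 544/32 = 17, a_10 = floor((26 + 12)/17) = 2.
  m_11 = 17*2 - 12 = 22, d_11 = (688 - 22^2)/17 = 204/17 = 12, a_11 = floor((26 + 22)/12) = 4.
  m_12 = 12*4 - 22 = 26, d_12 = (688 - 26^2)/12 = 12/12 = 1, a_12 = floor((26 + 26)/1) = 52.
  m_13 = 1*52 - 26 = 26, d_13 = (688 - 26^2)/1 = 12/1 = 12: (m_13, d_13) = (m_1, d_1) = (26, 12), so from here the quotients repeat a_1, ..., a_12; the period length is 12.
So sqrt(688) = [26; (4, 2, 1, 5, 7, 3, 7, 5, 1, 2, 4, 52)] with period length k = 12.
k is even, so the fundamental solution of x^2 - 688y^2 = 1 is (p_{k-1}, q_{k-1}) = (p_11, q_11); compute convergents through index 11.
Convergents (p_i = a_i*p_{i-1} + p_{i-2}, q_i = a_i*q_{i-1} + q_{i-2} with p_{-2}=0, p_{-1}=1, q_{-2}=1, q_{-1}=0):
  i=0: a_0=26, p_0 = 26*1 + 0 = 26, q_0 = 26*0 + 1 = 1.
  i=1: a_1=4, p_1 = 4*26 + 1 = 105, q_1 = 4*1 + 0 = 4.
  i=2: a_2=2, p_2 = 2*105 + 26 = 236, q_2 = 2*4 + 1 = 9.
  i=3: a_3=1, p_3 = 1*236 + 105 = 341, q_3 = 1*9 + 4 = 13.
  i=4: a_4=5, p_4 = 5*341 + 236 = 1941, q_4 = 5*13 + 9 = 74.
  i=5: a_5=7, p_5 = 7*1941 + 341 = 13928, q_5 = 7*74 + 13 = 531.
  i=6: a_6=3, p_6 = 3*13928 + 1941 = 43725, q_6 = 3*531 + 74 = 1667.
  i=7: a_7=7, p_7 = 7*43725 + 13928 = 320003, q_7 = 7*1667 + 531 = 12200.
  i=8: a_8=5, p_8 = 5*320003 + 43725 = 1643740, q_8 = 5*12200 + 1667 = 62667.
  i=9: a_9=1, p_9 = 1*1643740 + 320003 = 1963743, q_9 = 1*62667 + 12200 = 74867.
  i=10: a_10=2, p_10 = 2*1963743 + 1643740 = 5571226, q_10 = 2*74867 + 62667 = 212401.
  i=11: a_11=4, p_11 = 4*5571226 + 1963743 = 24248647, q_11 = 4*212401 + 74867 = 924471.
Check: 24248647^2 - 688*924471^2 = 587996881330609 - 587996881330608 = 1, so (x, y) = (24248647, 924471) solves the equation, and by the theorem it is the least positive solution.

(x, y) = (24248647, 924471)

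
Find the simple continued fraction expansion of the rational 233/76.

Run the Euclidean algorithm on 233 and 76; the successive quotients are the partial quotients a_0, a_1, ... (each step inverts the fractional part left over by the previous one):
  233 = 3*76 + 5, so a_0 = 3.
  76 = 15*5 + 1, so a_1 = 15.
  5 = 5*1 + 0, so a_2 = 5.
The remainder reaches 0 after 3 divisions, so the expansion has 3 partial quotients, read off in order.

[3; 15, 5]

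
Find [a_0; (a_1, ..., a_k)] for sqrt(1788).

[42; (3, 1, 1, 20, 1, 1, 3, 84)]

Write x_i = (sqrt(1788) + m_i)/d_i with (m_0, d_0) = (0, 1). a_0 = floor(sqrt(1788)) = 42, since 42^2 = 1764 <= 1788 < 1849 = 43^2.
Iterate m_{i+1} = d_i*a_i - m_i, d_{i+1} = (1788 - m_{i+1}^2)/d_i, a_{i+1} = floor((a_0 + m_{i+1})/d_{i+1}):
  m_1 = 1*42 - 0 = 42, d_1 = (1788 - 42^2)/1 = 24/1 = 24, a_1 = floor((42 + 42)/24) = 3.
  m_2 = 24*3 - 42 = 30, d_2 = (1788 - 30^2)/24 = 888/24 = 37, a_2 = floor((42 + 30)/37) = 1.
  m_3 = 37*1 - 30 = 7, d_3 = (1788 - 7^2)/37 = 1739/37 = 47, a_3 = floor((42 + 7)/47) = 1.
  m_4 = 47*1 - 7 = 40, d_4 = (1788 - 40^2)/47 = 188/47 = 4, a_4 = floor((42 + 40)/4) = 20.
  m_5 = 4*20 - 40 = 40, d_5 = (1788 - 40^2)/4 = 188/4 = 47, a_5 = floor((42 + 40)/47) = 1.
  m_6 = 47*1 - 40 = 7, d_6 = (1788 - 7^2)/47 = 1739/47 = 37, a_6 = floor((42 + 7)/37) = 1.
  m_7 = 37*1 - 7 = 30, d_7 = (1788 - 30^2)/37 = 888/37 = 24, a_7 = floor((42 + 30)/24) = 3.
  m_8 = 24*3 - 30 = 42, d_8 = (1788 - 42^2)/24 = 24/24 = 1, a_8 = floor((42 + 42)/1) = 84.
  m_9 = 1*84 - 42 = 42, d_9 = (1788 - 42^2)/1 = 24/1 = 24: (m_9, d_9) = (m_1, d_1) = (42, 24), so from here the quotients repeat a_1, ..., a_8; the period length is 8.
Hence the expansion of sqrt(1788) is a_0 = 42 followed by the repeating block 3, 1, 1, 20, 1, 1, 3, 84 (period 8).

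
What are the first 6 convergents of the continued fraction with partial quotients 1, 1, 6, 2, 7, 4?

1/1, 2/1, 13/7, 28/15, 209/112, 864/463

Using the convergent recurrence p_i = a_i*p_{i-1} + p_{i-2}, q_i = a_i*q_{i-1} + q_{i-2} with p_{-2}=0, p_{-1}=1, q_{-2}=1, q_{-1}=0:
  i=0: a_0=1, p_0 = 1*1 + 0 = 1, q_0 = 1*0 + 1 = 1.
  i=1: a_1=1, p_1 = 1*1 + 1 = 2, q_1 = 1*1 + 0 = 1.
  i=2: a_2=6, p_2 = 6*2 + 1 = 13, q_2 = 6*1 + 1 = 7.
  i=3: a_3=2, p_3 = 2*13 + 2 = 28, q_3 = 2*7 + 1 = 15.
  i=4: a_4=7, p_4 = 7*28 + 13 = 209, q_4 = 7*15 + 7 = 112.
  i=5: a_5=4, p_5 = 4*209 + 28 = 864, q_5 = 4*112 + 15 = 463.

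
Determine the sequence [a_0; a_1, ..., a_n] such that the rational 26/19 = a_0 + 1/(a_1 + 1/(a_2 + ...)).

[1; 2, 1, 2, 2]

Run the Euclidean algorithm on 26 and 19; the successive quotients are the partial quotients a_0, a_1, ... (each step inverts the fractional part left over by the previous one):
  26 = 1*19 + 7, so a_0 = 1.
  19 = 2*7 + 5, so a_1 = 2.
  7 = 1*5 + 2, so a_2 = 1.
  5 = 2*2 + 1, so a_3 = 2.
  2 = 2*1 + 0, so a_4 = 2.
The remainder reaches 0 after 5 divisions, so the expansion has 5 partial quotients, read off in order.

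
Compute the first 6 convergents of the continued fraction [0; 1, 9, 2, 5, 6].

Using the convergent recurrence p_i = a_i*p_{i-1} + p_{i-2}, q_i = a_i*q_{i-1} + q_{i-2} with p_{-2}=0, p_{-1}=1, q_{-2}=1, q_{-1}=0:
  i=0: a_0=0, p_0 = 0*1 + 0 = 0, q_0 = 0*0 + 1 = 1.
  i=1: a_1=1, p_1 = 1*0 + 1 = 1, q_1 = 1*1 + 0 = 1.
  i=2: a_2=9, p_2 = 9*1 + 0 = 9, q_2 = 9*1 + 1 = 10.
  i=3: a_3=2, p_3 = 2*9 + 1 = 19, q_3 = 2*10 + 1 = 21.
  i=4: a_4=5, p_4 = 5*19 + 9 = 104, q_4 = 5*21 + 10 = 115.
  i=5: a_5=6, p_5 = 6*104 + 19 = 643, q_5 = 6*115 + 21 = 711.

0/1, 1/1, 9/10, 19/21, 104/115, 643/711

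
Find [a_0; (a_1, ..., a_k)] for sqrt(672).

Write x_i = (sqrt(672) + m_i)/d_i with (m_0, d_0) = (0, 1). a_0 = floor(sqrt(672)) = 25, since 25^2 = 625 <= 672 < 676 = 26^2.
Iterate m_{i+1} = d_i*a_i - m_i, d_{i+1} = (672 - m_{i+1}^2)/d_i, a_{i+1} = floor((a_0 + m_{i+1})/d_{i+1}):
  m_1 = 1*25 - 0 = 25, d_1 = (672 - 25^2)/1 = 47/1 = 47, a_1 = floor((25 + 25)/47) = 1.
  m_2 = 47*1 - 25 = 22, d_2 = (672 - 22^2)/47 = 188/47 = 4, a_2 = floor((25 + 22)/4) = 11.
  m_3 = 4*11 - 22 = 22, d_3 = (672 - 22^2)/4 = 188/4 = 47, a_3 = floor((25 + 22)/47) = 1.
  m_4 = 47*1 - 22 = 25, d_4 = (672 - 25^2)/47 = 47/47 = 1, a_4 = floor((25 + 25)/1) = 50.
  m_5 = 1*50 - 25 = 25, d_5 = (672 - 25^2)/1 = 47/1 = 47: (m_5, d_5) = (m_1, d_1) = (25, 47), so from here the quotients repeat a_1, ..., a_4; the period length is 4.
Hence the expansion of sqrt(672) is a_0 = 25 followed by the repeating block 1, 11, 1, 50 (period 4).

[25; (1, 11, 1, 50)]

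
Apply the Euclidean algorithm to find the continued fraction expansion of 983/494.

[1; 1, 97, 1, 4]

Run the Euclidean algorithm on 983 and 494; the successive quotients are the partial quotients a_0, a_1, ... (each step inverts the fractional part left over by the previous one):
  983 = 1*494 + 489, so a_0 = 1.
  494 = 1*489 + 5, so a_1 = 1.
  489 = 97*5 + 4, so a_2 = 97.
  5 = 1*4 + 1, so a_3 = 1.
  4 = 4*1 + 0, so a_4 = 4.
The remainder reaches 0 after 5 divisions, so the expansion has 5 partial quotients, read off in order.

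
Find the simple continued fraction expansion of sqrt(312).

Write x_i = (sqrt(312) + m_i)/d_i with (m_0, d_0) = (0, 1). a_0 = floor(sqrt(312)) = 17, since 17^2 = 289 <= 312 < 324 = 18^2.
Iterate m_{i+1} = d_i*a_i - m_i, d_{i+1} = (312 - m_{i+1}^2)/d_i, a_{i+1} = floor((a_0 + m_{i+1})/d_{i+1}):
  m_1 = 1*17 - 0 = 17, d_1 = (312 - 17^2)/1 = 23/1 = 23, a_1 = floor((17 + 17)/23) = 1.
  m_2 = 23*1 - 17 = 6, d_2 = (312 - 6^2)/23 = 276/23 = 12, a_2 = floor((17 + 6)/12) = 1.
  m_3 = 12*1 - 6 = 6, d_3 = (312 - 6^2)/12 = 276/12 = 23, a_3 = floor((17 + 6)/23) = 1.
  m_4 = 23*1 - 6 = 17, d_4 = (312 - 17^2)/23 = 23/23 = 1, a_4 = floor((17 + 17)/1) = 34.
  m_5 = 1*34 - 17 = 17, d_5 = (312 - 17^2)/1 = 23/1 = 23: (m_5, d_5) = (m_1, d_1) = (17, 23), so from here the quotients repeat a_1, ..., a_4; the period length is 4.
Hence the expansion of sqrt(312) is a_0 = 17 followed by the repeating block 1, 1, 1, 34 (period 4).

[17; (1, 1, 1, 34)]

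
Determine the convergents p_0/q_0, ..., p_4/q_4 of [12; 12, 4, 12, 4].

Using the convergent recurrence p_i = a_i*p_{i-1} + p_{i-2}, q_i = a_i*q_{i-1} + q_{i-2} with p_{-2}=0, p_{-1}=1, q_{-2}=1, q_{-1}=0:
  i=0: a_0=12, p_0 = 12*1 + 0 = 12, q_0 = 12*0 + 1 = 1.
  i=1: a_1=12, p_1 = 12*12 + 1 = 145, q_1 = 12*1 + 0 = 12.
  i=2: a_2=4, p_2 = 4*145 + 12 = 592, q_2 = 4*12 + 1 = 49.
  i=3: a_3=12, p_3 = 12*592 + 145 = 7249, q_3 = 12*49 + 12 = 600.
  i=4: a_4=4, p_4 = 4*7249 + 592 = 29588, q_4 = 4*600 + 49 = 2449.

12/1, 145/12, 592/49, 7249/600, 29588/2449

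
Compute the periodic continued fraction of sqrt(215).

Write x_i = (sqrt(215) + m_i)/d_i with (m_0, d_0) = (0, 1). a_0 = floor(sqrt(215)) = 14, since 14^2 = 196 <= 215 < 225 = 15^2.
Iterate m_{i+1} = d_i*a_i - m_i, d_{i+1} = (215 - m_{i+1}^2)/d_i, a_{i+1} = floor((a_0 + m_{i+1})/d_{i+1}):
  m_1 = 1*14 - 0 = 14, d_1 = (215 - 14^2)/1 = 19/1 = 19, a_1 = floor((14 + 14)/19) = 1.
  m_2 = 19*1 - 14 = 5, d_2 = (215 - 5^2)/19 = 190/19 = 10, a_2 = floor((14 + 5)/10) = 1.
  m_3 = 10*1 - 5 = 5, d_3 = (215 - 5^2)/10 = 190/10 = 19, a_3 = floor((14 + 5)/19) = 1.
  m_4 = 19*1 - 5 = 14, d_4 = (215 - 14^2)/19 = 19/19 = 1, a_4 = floor((14 + 14)/1) = 28.
  m_5 = 1*28 - 14 = 14, d_5 = (215 - 14^2)/1 = 19/1 = 19: (m_5, d_5) = (m_1, d_1) = (14, 19), so from here the quotients repeat a_1, ..., a_4; the period length is 4.
Hence the expansion of sqrt(215) is a_0 = 14 followed by the repeating block 1, 1, 1, 28 (period 4).

[14; (1, 1, 1, 28)]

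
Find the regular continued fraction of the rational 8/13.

[0; 1, 1, 1, 1, 2]

Run the Euclidean algorithm on 8 and 13; the successive quotients are the partial quotients a_0, a_1, ... (each step inverts the fractional part left over by the previous one):
  8 = 0*13 + 8, so a_0 = 0.
  13 = 1*8 + 5, so a_1 = 1.
  8 = 1*5 + 3, so a_2 = 1.
  5 = 1*3 + 2, so a_3 = 1.
  3 = 1*2 + 1, so a_4 = 1.
  2 = 2*1 + 0, so a_5 = 2.
The remainder reaches 0 after 6 divisions, so the expansion has 6 partial quotients, read off in order.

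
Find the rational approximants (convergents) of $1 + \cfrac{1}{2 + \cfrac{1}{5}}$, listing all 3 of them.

1/1, 3/2, 16/11

Using the convergent recurrence p_i = a_i*p_{i-1} + p_{i-2}, q_i = a_i*q_{i-1} + q_{i-2} with p_{-2}=0, p_{-1}=1, q_{-2}=1, q_{-1}=0:
  i=0: a_0=1, p_0 = 1*1 + 0 = 1, q_0 = 1*0 + 1 = 1.
  i=1: a_1=2, p_1 = 2*1 + 1 = 3, q_1 = 2*1 + 0 = 2.
  i=2: a_2=5, p_2 = 5*3 + 1 = 16, q_2 = 5*2 + 1 = 11.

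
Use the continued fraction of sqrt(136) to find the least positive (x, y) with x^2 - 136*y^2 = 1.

(x, y) = (35, 3)

First expand sqrt(136) as a continued fraction. With x_i = (sqrt(136) + m_i)/d_i and (m_0, d_0) = (0, 1): a_0 = floor(sqrt(136)) = 11, since 11^2 = 121 <= 136 < 144 = 12^2.
Iterate m_{i+1} = d_i*a_i - m_i, d_{i+1} = (136 - m_{i+1}^2)/d_i, a_{i+1} = floor((a_0 + m_{i+1})/d_{i+1}):
  m_1 = 1*11 - 0 = 11, d_1 = (136 - 11^2)/1 = 15/1 = 15, a_1 = floor((11 + 11)/15) = 1.
  m_2 = 15*1 - 11 = 4, d_2 = (136 - 4^2)/15 = 120/15 = 8, a_2 = floor((11 + 4)/8) = 1.
  m_3 = 8*1 - 4 = 4, d_3 = (136 - 4^2)/8 = 120/8 = 15, a_3 = floor((11 + 4)/15) = 1.
  m_4 = 15*1 - 4 = 11, d_4 = (136 - 11^2)/15 = 15/15 = 1, a_4 = floor((11 + 11)/1) = 22.
  m_5 = 1*22 - 11 = 11, d_5 = (136 - 11^2)/1 = 15/1 = 15: (m_5, d_5) = (m_1, d_1) = (11, 15), so from here the quotients repeat a_1, ..., a_4; the period length is 4.
So sqrt(136) = [11; (1, 1, 1, 22)] with period length k = 4.
k is even, so the fundamental solution of x^2 - 136y^2 = 1 is (p_{k-1}, q_{k-1}) = (p_3, q_3); compute convergents through index 3.
Convergents (p_i = a_i*p_{i-1} + p_{i-2}, q_i = a_i*q_{i-1} + q_{i-2} with p_{-2}=0, p_{-1}=1, q_{-2}=1, q_{-1}=0):
  i=0: a_0=11, p_0 = 11*1 + 0 = 11, q_0 = 11*0 + 1 = 1.
  i=1: a_1=1, p_1 = 1*11 + 1 = 12, q_1 = 1*1 + 0 = 1.
  i=2: a_2=1, p_2 = 1*12 + 11 = 23, q_2 = 1*1 + 1 = 2.
  i=3: a_3=1, p_3 = 1*23 + 12 = 35, q_3 = 1*2 + 1 = 3.
Check: 35^2 - 136*3^2 = 1225 - 1224 = 1, so (x, y) = (35, 3) solves the equation, and by the theorem it is the least positive solution.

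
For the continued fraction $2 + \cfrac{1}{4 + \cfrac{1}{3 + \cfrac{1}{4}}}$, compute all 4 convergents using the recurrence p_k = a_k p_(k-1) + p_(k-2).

2/1, 9/4, 29/13, 125/56

Using the convergent recurrence p_i = a_i*p_{i-1} + p_{i-2}, q_i = a_i*q_{i-1} + q_{i-2} with p_{-2}=0, p_{-1}=1, q_{-2}=1, q_{-1}=0:
  i=0: a_0=2, p_0 = 2*1 + 0 = 2, q_0 = 2*0 + 1 = 1.
  i=1: a_1=4, p_1 = 4*2 + 1 = 9, q_1 = 4*1 + 0 = 4.
  i=2: a_2=3, p_2 = 3*9 + 2 = 29, q_2 = 3*4 + 1 = 13.
  i=3: a_3=4, p_3 = 4*29 + 9 = 125, q_3 = 4*13 + 4 = 56.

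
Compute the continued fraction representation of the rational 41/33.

Run the Euclidean algorithm on 41 and 33; the successive quotients are the partial quotients a_0, a_1, ... (each step inverts the fractional part left over by the previous one):
  41 = 1*33 + 8, so a_0 = 1.
  33 = 4*8 + 1, so a_1 = 4.
  8 = 8*1 + 0, so a_2 = 8.
The remainder reaches 0 after 3 divisions, so the expansion has 3 partial quotients, read off in order.

[1; 4, 8]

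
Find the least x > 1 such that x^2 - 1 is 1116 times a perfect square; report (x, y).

(x, y) = (4620799, 138320)

First expand sqrt(1116) as a continued fraction. With x_i = (sqrt(1116) + m_i)/d_i and (m_0, d_0) = (0, 1): a_0 = floor(sqrt(1116)) = 33, since 33^2 = 1089 <= 1116 < 1156 = 34^2.
Iterate m_{i+1} = d_i*a_i - m_i, d_{i+1} = (1116 - m_{i+1}^2)/d_i, a_{i+1} = floor((a_0 + m_{i+1})/d_{i+1}):
  m_1 = 1*33 - 0 = 33, d_1 = (1116 - 33^2)/1 = 27/1 = 27, a_1 = floor((33 + 33)/27) = 2.
  m_2 = 27*2 - 33 = 21, d_2 = (1116 - 21^2)/27 = 675/27 = 25, a_2 = floor((33 + 21)/25) = 2.
  m_3 = 25*2 - 21 = 29, d_3 = (1116 - 29^2)/25 = 275/25 = 11, a_3 = floor((33 + 29)/11) = 5.
  m_4 = 11*5 - 29 = 26, d_4 = (1116 - 26^2)/11 = 440/11 = 40, a_4 = floor((33 + 26)/40) = 1.
  m_5 = 40*1 - 26 = 14, d_5 = (1116 - 14^2)/40 = 920/40 = 23, a_5 = floor((33 + 14)/23) = 2.
  m_6 = 23*2 - 14 = 32, d_6 = (1116 - 32^2)/23 = 92/23 = 4, a_6 = floor((33 + 32)/4) = 16.
  m_7 = 4*16 - 32 = 32, d_7 = (1116 - 32^2)/4 = 92/4 = 23, a_7 = floor((33 + 32)/23) = 2.
  m_8 = 23*2 - 32 = 14, d_8 = (1116 - 14^2)/23 = 920/23 = 40, a_8 = floor((33 + 14)/40) = 1.
  m_9 = 40*1 - 14 = 26, d_9 = (1116 - 26^2)/40 = 440/40 = 11, a_9 = floor((33 + 26)/11) = 5.
  m_10 = 11*5 - 26 = 29, d_10 = (1116 - 29^2)/11 = 275/11 = 25, a_10 = floor((33 + 29)/25) = 2.
  m_11 = 25*2 - 29 = 21, d_11 = (1116 - 21^2)/25 = 675/25 = 27, a_11 = floor((33 + 21)/27) = 2.
  m_12 = 27*2 - 21 = 33, d_12 = (1116 - 33^2)/27 = 27/27 = 1, a_12 = floor((33 + 33)/1) = 66.
  m_13 = 1*66 - 33 = 33, d_13 = (1116 - 33^2)/1 = 27/1 = 27: (m_13, d_13) = (m_1, d_1) = (33, 27), so from here the quotients repeat a_1, ..., a_12; the period length is 12.
So sqrt(1116) = [33; (2, 2, 5, 1, 2, 16, 2, 1, 5, 2, 2, 66)] with period length k = 12.
k is even, so the fundamental solution of x^2 - 1116y^2 = 1 is (p_{k-1}, q_{k-1}) = (p_11, q_11); compute convergents through index 11.
Convergents (p_i = a_i*p_{i-1} + p_{i-2}, q_i = a_i*q_{i-1} + q_{i-2} with p_{-2}=0, p_{-1}=1, q_{-2}=1, q_{-1}=0):
  i=0: a_0=33, p_0 = 33*1 + 0 = 33, q_0 = 33*0 + 1 = 1.
  i=1: a_1=2, p_1 = 2*33 + 1 = 67, q_1 = 2*1 + 0 = 2.
  i=2: a_2=2, p_2 = 2*67 + 33 = 167, q_2 = 2*2 + 1 = 5.
  i=3: a_3=5, p_3 = 5*167 + 67 = 902, q_3 = 5*5 + 2 = 27.
  i=4: a_4=1, p_4 = 1*902 + 167 = 1069, q_4 = 1*27 + 5 = 32.
  i=5: a_5=2, p_5 = 2*1069 + 902 = 3040, q_5 = 2*32 + 27 = 91.
  i=6: a_6=16, p_6 = 16*3040 + 1069 = 49709, q_6 = 16*91 + 32 = 1488.
  i=7: a_7=2, p_7 = 2*49709 + 3040 = 102458, q_7 = 2*1488 + 91 = 3067.
  i=8: a_8=1, p_8 = 1*102458 + 49709 = 152167, q_8 = 1*3067 + 1488 = 4555.
  i=9: a_9=5, p_9 = 5*152167 + 102458 = 863293, q_9 = 5*4555 + 3067 = 25842.
  i=10: a_10=2, p_10 = 2*863293 + 152167 = 1878753, q_10 = 2*25842 + 4555 = 56239.
  i=11: a_11=2, p_11 = 2*1878753 + 863293 = 4620799, q_11 = 2*56239 + 25842 = 138320.
Check: 4620799^2 - 1116*138320^2 = 21351783398401 - 21351783398400 = 1, so (x, y) = (4620799, 138320) solves the equation, and by the theorem it is the least positive solution.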